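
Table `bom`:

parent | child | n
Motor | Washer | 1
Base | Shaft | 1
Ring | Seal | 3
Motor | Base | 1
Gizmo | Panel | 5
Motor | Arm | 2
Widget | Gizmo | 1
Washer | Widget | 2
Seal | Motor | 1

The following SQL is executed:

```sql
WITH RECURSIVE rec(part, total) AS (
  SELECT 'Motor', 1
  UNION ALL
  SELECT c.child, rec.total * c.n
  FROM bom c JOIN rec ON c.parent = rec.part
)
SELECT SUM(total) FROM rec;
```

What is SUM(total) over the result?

20

Base: (Motor, total=1).
Iteration 1: components of {Motor} -> Arm = 1*2 = 2, Base = 1*1 = 1, Washer = 1*1 = 1.
Iteration 2: components of {Arm,Base,Washer} -> Shaft = 1*1 = 1, Widget = 1*2 = 2.
Iteration 3: components of {Shaft,Widget} -> Gizmo = 2*1 = 2.
Iteration 4: components of {Gizmo} -> Panel = 2*5 = 10.
Iteration 5: no further components; recursion stops.
SUM(total) = 1 + 1 + 2 + 1 + 2 + 1 + 2 + 10 = 20.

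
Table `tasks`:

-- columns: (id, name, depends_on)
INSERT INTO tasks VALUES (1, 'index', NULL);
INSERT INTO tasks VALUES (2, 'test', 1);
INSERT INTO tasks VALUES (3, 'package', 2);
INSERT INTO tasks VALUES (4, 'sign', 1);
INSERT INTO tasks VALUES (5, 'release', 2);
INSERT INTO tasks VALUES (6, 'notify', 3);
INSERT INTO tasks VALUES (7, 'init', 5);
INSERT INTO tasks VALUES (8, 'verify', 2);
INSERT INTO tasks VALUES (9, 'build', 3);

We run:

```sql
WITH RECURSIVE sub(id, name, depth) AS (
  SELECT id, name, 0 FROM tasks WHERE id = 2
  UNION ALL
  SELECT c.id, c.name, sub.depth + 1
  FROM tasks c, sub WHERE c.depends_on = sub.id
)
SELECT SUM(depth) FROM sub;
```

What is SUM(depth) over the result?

9

Base: id=2 (test) at depth 0.
Iteration 1: rows with depends_on in {2} -> package (id 3, depth 1), release (id 5, depth 1), verify (id 8, depth 1).
Iteration 2: rows with depends_on in {3,5,8} -> notify (id 6, depth 2), init (id 7, depth 2), build (id 9, depth 2).
Iteration 3: no rows with depends_on in {6,7,9}; recursion stops.
SUM(depth) = 0 + 1 + 1 + 1 + 2 + 2 + 2 = 9.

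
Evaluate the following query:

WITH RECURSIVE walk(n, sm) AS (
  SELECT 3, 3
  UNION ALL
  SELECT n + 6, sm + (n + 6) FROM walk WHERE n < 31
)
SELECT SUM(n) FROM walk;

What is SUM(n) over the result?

Base: n=3, sm=3.
Iteration 1: 3 < 31 holds -> n = 3 + 6 = 9, sm = 3 + 9 = 12.
Iteration 2: 9 < 31 holds -> n = 9 + 6 = 15, sm = 12 + 15 = 27.
Iteration 3: 15 < 31 holds -> n = 15 + 6 = 21, sm = 27 + 21 = 48.
Iteration 4: 21 < 31 holds -> n = 21 + 6 = 27, sm = 48 + 27 = 75.
Iteration 5: 27 < 31 holds -> n = 27 + 6 = 33, sm = 75 + 33 = 108.
Iteration 6: 33 < 31 fails; recursion stops.
SUM(n) = 3 + 9 + 15 + 21 + 27 + 33 = 108.

108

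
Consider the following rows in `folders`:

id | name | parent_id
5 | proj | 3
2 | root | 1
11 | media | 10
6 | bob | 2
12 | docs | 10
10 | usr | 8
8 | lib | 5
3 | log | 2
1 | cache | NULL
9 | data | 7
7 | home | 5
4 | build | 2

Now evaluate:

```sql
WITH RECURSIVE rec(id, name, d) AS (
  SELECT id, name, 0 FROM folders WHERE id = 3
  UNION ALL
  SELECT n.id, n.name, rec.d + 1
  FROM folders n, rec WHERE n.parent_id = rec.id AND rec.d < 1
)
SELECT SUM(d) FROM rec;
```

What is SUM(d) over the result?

1

Base: id=3 (log) at d 0.
Iteration 1: rows with parent_id in {3} -> proj (id 5, d 1).
Iteration 2: d < 1 fails for all current rows; recursion stops.
SUM(d) = 0 + 1 = 1.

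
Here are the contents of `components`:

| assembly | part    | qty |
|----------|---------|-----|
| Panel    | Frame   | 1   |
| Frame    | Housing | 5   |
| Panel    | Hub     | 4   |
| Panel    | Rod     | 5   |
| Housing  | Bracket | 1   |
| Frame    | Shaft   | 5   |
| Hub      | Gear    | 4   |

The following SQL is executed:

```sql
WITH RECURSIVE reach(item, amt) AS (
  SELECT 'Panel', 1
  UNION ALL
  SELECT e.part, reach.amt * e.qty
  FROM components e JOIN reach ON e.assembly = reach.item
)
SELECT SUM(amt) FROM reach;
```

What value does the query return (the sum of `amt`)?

42

Base: (Panel, amt=1).
Iteration 1: components of {Panel} -> Frame = 1*1 = 1, Hub = 1*4 = 4, Rod = 1*5 = 5.
Iteration 2: components of {Frame,Hub,Rod} -> Gear = 4*4 = 16, Housing = 1*5 = 5, Shaft = 1*5 = 5.
Iteration 3: components of {Gear,Housing,Shaft} -> Bracket = 5*1 = 5.
Iteration 4: no further components; recursion stops.
SUM(amt) = 1 + 1 + 4 + 5 + 5 + 5 + 16 + 5 = 42.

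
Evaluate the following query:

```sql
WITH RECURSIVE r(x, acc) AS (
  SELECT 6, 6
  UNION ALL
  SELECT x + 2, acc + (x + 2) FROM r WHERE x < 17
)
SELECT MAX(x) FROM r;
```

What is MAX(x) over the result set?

Base: x=6, acc=6.
Iteration 1: 6 < 17 holds -> x = 6 + 2 = 8, acc = 6 + 8 = 14.
Iteration 2: 8 < 17 holds -> x = 8 + 2 = 10, acc = 14 + 10 = 24.
Iteration 3: 10 < 17 holds -> x = 10 + 2 = 12, acc = 24 + 12 = 36.
Iteration 4: 12 < 17 holds -> x = 12 + 2 = 14, acc = 36 + 14 = 50.
Iteration 5: 14 < 17 holds -> x = 14 + 2 = 16, acc = 50 + 16 = 66.
Iteration 6: 16 < 17 holds -> x = 16 + 2 = 18, acc = 66 + 18 = 84.
Iteration 7: 18 < 17 fails; recursion stops.
x values: 6, 8, 10, 12, 14, 16, 18; the maximum is 18.

18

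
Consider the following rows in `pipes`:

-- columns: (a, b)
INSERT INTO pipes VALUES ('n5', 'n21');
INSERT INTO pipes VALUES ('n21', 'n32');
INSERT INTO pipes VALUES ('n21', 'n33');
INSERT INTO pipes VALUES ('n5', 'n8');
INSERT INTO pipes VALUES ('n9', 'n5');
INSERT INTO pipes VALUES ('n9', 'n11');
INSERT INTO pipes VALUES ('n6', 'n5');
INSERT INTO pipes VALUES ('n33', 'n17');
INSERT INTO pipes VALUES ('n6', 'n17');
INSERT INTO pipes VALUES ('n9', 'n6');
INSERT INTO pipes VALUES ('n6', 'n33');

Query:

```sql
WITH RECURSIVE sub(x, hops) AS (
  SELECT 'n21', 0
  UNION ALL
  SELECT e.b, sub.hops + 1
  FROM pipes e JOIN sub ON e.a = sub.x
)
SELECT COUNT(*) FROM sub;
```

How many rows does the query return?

4

Base: (n21, hops=0).
Iteration 1: edges from {n21} -> (n32, hops=1), (n33, hops=1).
Iteration 2: edges from {n32,n33} -> (n17, hops=2).
Iteration 3: no outgoing edges from {n17}; recursion stops.
Total rows emitted: 4.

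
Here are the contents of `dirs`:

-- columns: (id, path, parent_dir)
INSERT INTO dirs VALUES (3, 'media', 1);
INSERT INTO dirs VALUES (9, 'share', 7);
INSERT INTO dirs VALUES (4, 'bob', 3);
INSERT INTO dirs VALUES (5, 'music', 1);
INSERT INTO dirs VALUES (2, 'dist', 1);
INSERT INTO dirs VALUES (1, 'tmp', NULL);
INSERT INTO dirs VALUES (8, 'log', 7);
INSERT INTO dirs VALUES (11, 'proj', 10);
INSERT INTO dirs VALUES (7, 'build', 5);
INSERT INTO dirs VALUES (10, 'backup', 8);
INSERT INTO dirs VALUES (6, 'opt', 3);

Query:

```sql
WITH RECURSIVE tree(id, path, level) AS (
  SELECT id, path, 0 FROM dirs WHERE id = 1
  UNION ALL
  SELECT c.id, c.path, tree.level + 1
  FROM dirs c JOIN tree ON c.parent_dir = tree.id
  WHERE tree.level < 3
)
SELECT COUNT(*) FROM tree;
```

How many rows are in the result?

Base: id=1 (tmp) at level 0.
Iteration 1: rows with parent_dir in {1} -> dist (id 2, level 1), media (id 3, level 1), music (id 5, level 1).
Iteration 2: rows with parent_dir in {2,3,5} -> bob (id 4, level 2), opt (id 6, level 2), build (id 7, level 2).
Iteration 3: rows with parent_dir in {4,6,7} -> log (id 8, level 3), share (id 9, level 3).
Iteration 4: level < 3 fails for all current rows; recursion stops.
Total rows emitted: 9.

9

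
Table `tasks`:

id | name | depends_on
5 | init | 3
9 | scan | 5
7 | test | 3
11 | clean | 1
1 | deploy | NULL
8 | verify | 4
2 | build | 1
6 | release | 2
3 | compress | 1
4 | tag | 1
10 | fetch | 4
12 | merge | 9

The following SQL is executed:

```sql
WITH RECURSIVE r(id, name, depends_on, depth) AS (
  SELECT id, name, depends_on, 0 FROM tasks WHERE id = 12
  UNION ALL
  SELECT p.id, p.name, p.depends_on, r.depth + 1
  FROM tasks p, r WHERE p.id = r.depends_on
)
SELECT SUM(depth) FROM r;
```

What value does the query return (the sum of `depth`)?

10

Base: id=12 (merge), depends_on=9, depth 0.
Iteration 1: join on id=9 -> scan (id 9, depends_on=5, depth 1).
Iteration 2: join on id=5 -> init (id 5, depends_on=3, depth 2).
Iteration 3: join on id=3 -> compress (id 3, depends_on=1, depth 3).
Iteration 4: join on id=1 -> deploy (id 1, depends_on=NULL, depth 4).
Iteration 5: depends_on is NULL; no match; recursion stops.
SUM(depth) = 0 + 1 + 2 + 3 + 4 = 10.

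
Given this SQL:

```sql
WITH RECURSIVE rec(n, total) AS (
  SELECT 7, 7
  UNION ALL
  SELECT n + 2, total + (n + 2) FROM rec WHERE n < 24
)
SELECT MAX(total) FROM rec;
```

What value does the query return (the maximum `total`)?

Base: n=7, total=7.
Iteration 1: 7 < 24 holds -> n = 7 + 2 = 9, total = 7 + 9 = 16.
Iteration 2: 9 < 24 holds -> n = 9 + 2 = 11, total = 16 + 11 = 27.
Iteration 3: 11 < 24 holds -> n = 11 + 2 = 13, total = 27 + 13 = 40.
Iteration 4: 13 < 24 holds -> n = 13 + 2 = 15, total = 40 + 15 = 55.
Iteration 5: 15 < 24 holds -> n = 15 + 2 = 17, total = 55 + 17 = 72.
Iteration 6: 17 < 24 holds -> n = 17 + 2 = 19, total = 72 + 19 = 91.
Iteration 7: 19 < 24 holds -> n = 19 + 2 = 21, total = 91 + 21 = 112.
Iteration 8: 21 < 24 holds -> n = 21 + 2 = 23, total = 112 + 23 = 135.
Iteration 9: 23 < 24 holds -> n = 23 + 2 = 25, total = 135 + 25 = 160.
Iteration 10: 25 < 24 fails; recursion stops.
total values: 7, 16, 27, 40, 55, 72, 91, 112, 135, 160; the maximum is 160.

160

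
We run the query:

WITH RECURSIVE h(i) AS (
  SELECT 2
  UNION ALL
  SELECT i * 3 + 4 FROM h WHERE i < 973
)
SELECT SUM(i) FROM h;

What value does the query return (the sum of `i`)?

4358

Base: i=2.
Iteration 1: 2 < 973 holds -> i = 2 * 3 + 4 = 10.
Iteration 2: 10 < 973 holds -> i = 10 * 3 + 4 = 34.
Iteration 3: 34 < 973 holds -> i = 34 * 3 + 4 = 106.
Iteration 4: 106 < 973 holds -> i = 106 * 3 + 4 = 322.
Iteration 5: 322 < 973 holds -> i = 322 * 3 + 4 = 970.
Iteration 6: 970 < 973 holds -> i = 970 * 3 + 4 = 2914.
Iteration 7: 2914 < 973 fails; recursion stops.
SUM(i) = 2 + 10 + 34 + 106 + 322 + 970 + 2914 = 4358.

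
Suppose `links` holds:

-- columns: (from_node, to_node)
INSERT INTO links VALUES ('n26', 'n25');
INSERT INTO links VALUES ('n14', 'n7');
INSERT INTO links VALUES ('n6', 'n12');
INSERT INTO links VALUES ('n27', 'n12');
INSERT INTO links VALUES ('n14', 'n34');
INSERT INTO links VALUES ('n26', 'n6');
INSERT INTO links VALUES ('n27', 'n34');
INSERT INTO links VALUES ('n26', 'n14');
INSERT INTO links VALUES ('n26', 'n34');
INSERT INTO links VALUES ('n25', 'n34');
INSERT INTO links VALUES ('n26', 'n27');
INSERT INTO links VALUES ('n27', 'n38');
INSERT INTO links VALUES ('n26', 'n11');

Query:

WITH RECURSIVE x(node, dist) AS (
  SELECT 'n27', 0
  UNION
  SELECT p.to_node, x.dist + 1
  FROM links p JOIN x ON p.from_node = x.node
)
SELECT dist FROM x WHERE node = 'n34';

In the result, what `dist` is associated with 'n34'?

Base: (n27, dist=0).
Iteration 1: edges from {n27} -> (n12, dist=1), (n34, dist=1), (n38, dist=1).
Iteration 2: no outgoing edges from {n12,n34,n38}; recursion stops.

1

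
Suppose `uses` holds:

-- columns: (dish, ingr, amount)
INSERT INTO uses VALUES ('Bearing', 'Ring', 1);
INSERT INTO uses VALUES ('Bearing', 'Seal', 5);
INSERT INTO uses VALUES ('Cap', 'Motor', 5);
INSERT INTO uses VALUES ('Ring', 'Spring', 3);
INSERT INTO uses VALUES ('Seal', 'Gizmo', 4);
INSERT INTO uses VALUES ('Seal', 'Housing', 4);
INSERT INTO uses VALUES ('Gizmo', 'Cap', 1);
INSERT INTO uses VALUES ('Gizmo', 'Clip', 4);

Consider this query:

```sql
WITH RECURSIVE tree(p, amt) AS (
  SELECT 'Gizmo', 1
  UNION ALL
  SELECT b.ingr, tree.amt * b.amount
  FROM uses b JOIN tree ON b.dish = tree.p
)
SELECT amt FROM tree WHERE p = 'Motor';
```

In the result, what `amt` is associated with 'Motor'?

5

Base: (Gizmo, amt=1).
Iteration 1: components of {Gizmo} -> Cap = 1*1 = 1, Clip = 1*4 = 4.
Iteration 2: components of {Cap,Clip} -> Motor = 1*5 = 5.
Iteration 3: no further components; recursion stops.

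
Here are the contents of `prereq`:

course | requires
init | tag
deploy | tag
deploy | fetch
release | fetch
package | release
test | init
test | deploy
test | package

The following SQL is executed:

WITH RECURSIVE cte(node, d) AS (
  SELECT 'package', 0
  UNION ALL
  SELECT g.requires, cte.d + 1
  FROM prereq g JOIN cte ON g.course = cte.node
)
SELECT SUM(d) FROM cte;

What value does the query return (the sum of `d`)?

Base: (package, d=0).
Iteration 1: edges from {package} -> (release, d=1).
Iteration 2: edges from {release} -> (fetch, d=2).
Iteration 3: no outgoing edges from {fetch}; recursion stops.
SUM(d) = 0 + 1 + 2 = 3.

3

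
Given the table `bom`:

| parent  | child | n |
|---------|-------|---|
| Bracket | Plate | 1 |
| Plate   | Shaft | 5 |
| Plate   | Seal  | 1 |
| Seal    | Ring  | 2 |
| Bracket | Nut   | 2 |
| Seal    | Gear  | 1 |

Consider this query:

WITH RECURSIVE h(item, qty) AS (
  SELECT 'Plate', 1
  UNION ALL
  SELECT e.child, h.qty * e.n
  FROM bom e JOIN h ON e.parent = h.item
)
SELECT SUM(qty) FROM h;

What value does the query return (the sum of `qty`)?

10

Base: (Plate, qty=1).
Iteration 1: components of {Plate} -> Seal = 1*1 = 1, Shaft = 1*5 = 5.
Iteration 2: components of {Seal,Shaft} -> Gear = 1*1 = 1, Ring = 1*2 = 2.
Iteration 3: no further components; recursion stops.
SUM(qty) = 1 + 5 + 1 + 2 + 1 = 10.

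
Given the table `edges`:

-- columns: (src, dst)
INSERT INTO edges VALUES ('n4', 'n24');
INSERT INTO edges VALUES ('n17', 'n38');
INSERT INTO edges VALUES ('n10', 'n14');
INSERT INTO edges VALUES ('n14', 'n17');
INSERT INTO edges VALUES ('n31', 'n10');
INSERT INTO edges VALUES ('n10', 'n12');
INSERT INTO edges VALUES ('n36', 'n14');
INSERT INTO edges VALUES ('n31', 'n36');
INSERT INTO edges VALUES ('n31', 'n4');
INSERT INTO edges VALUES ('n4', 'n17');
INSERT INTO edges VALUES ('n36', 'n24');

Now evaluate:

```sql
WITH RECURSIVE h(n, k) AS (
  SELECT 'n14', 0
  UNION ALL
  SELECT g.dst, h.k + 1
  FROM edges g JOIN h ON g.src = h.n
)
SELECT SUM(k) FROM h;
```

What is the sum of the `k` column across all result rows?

Base: (n14, k=0).
Iteration 1: edges from {n14} -> (n17, k=1).
Iteration 2: edges from {n17} -> (n38, k=2).
Iteration 3: no outgoing edges from {n38}; recursion stops.
SUM(k) = 0 + 1 + 2 = 3.

3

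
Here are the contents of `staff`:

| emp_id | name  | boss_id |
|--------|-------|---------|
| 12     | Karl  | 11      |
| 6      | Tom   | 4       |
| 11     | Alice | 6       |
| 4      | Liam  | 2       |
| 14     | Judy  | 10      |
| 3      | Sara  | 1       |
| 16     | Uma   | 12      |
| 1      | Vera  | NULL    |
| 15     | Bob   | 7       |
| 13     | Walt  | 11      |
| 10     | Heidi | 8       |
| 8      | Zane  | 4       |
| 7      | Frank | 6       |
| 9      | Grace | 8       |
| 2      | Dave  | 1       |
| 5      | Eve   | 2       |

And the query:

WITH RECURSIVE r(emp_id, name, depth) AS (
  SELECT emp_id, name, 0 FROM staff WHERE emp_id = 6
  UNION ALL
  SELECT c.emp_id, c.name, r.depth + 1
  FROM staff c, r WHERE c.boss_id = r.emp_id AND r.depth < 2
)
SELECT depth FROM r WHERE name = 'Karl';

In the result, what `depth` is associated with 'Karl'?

Base: emp_id=6 (Tom) at depth 0.
Iteration 1: rows with boss_id in {6} -> Frank (id 7, depth 1), Alice (id 11, depth 1).
Iteration 2: rows with boss_id in {7,11} -> Karl (id 12, depth 2), Walt (id 13, depth 2), Bob (id 15, depth 2).
Iteration 3: depth < 2 fails for all current rows; recursion stops.

2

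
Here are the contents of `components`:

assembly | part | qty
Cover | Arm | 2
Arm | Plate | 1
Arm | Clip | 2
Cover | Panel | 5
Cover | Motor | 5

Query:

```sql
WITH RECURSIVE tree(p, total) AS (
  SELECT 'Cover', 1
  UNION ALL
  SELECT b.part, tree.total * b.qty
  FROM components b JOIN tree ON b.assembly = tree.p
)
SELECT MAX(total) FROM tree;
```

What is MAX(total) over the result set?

Base: (Cover, total=1).
Iteration 1: components of {Cover} -> Arm = 1*2 = 2, Motor = 1*5 = 5, Panel = 1*5 = 5.
Iteration 2: components of {Arm,Motor,Panel} -> Clip = 2*2 = 4, Plate = 2*1 = 2.
Iteration 3: no further components; recursion stops.
total values: 1, 2, 5, 5, 2, 4; the maximum is 5.

5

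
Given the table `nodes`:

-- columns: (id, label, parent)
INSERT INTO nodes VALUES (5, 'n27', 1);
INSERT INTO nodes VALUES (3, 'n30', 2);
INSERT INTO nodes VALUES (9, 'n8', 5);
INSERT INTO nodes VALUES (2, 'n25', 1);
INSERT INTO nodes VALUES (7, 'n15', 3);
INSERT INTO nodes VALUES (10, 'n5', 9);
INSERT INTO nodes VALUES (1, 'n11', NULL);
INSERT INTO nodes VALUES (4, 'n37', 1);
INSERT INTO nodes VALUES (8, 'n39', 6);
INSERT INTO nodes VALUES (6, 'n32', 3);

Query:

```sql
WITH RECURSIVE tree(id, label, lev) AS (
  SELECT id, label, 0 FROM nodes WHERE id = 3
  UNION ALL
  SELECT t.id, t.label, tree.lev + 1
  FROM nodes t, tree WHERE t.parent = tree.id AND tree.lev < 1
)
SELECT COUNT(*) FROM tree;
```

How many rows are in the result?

Base: id=3 (n30) at lev 0.
Iteration 1: rows with parent in {3} -> n32 (id 6, lev 1), n15 (id 7, lev 1).
Iteration 2: lev < 1 fails for all current rows; recursion stops.
Total rows emitted: 3.

3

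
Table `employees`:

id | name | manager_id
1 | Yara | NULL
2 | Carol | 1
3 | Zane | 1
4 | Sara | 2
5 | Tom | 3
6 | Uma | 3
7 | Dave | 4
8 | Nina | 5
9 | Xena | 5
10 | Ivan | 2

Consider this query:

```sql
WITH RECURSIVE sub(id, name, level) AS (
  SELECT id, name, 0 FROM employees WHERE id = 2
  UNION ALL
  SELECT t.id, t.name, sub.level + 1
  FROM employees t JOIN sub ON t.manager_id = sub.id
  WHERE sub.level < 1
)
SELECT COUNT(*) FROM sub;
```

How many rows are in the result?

3

Base: id=2 (Carol) at level 0.
Iteration 1: rows with manager_id in {2} -> Sara (id 4, level 1), Ivan (id 10, level 1).
Iteration 2: level < 1 fails for all current rows; recursion stops.
Total rows emitted: 3.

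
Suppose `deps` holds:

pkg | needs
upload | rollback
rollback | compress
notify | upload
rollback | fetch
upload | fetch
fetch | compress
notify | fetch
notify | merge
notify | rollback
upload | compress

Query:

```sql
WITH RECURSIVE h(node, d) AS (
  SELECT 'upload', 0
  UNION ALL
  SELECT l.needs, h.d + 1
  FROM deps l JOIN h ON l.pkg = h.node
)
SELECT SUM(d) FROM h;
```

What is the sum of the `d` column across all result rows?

12

Base: (upload, d=0).
Iteration 1: edges from {upload} -> (compress, d=1), (fetch, d=1), (rollback, d=1).
Iteration 2: edges from {compress,fetch,rollback} -> (compress, d=2) x2, (fetch, d=2). [UNION ALL keeps all 3 new rows, including repeats]
Iteration 3: edges from {compress,fetch} -> (compress, d=3).
Iteration 4: no outgoing edges from {compress}; recursion stops.
SUM(d) = 0 + 1 + 1 + 1 + 2 + 2 + 2 + 3 = 12.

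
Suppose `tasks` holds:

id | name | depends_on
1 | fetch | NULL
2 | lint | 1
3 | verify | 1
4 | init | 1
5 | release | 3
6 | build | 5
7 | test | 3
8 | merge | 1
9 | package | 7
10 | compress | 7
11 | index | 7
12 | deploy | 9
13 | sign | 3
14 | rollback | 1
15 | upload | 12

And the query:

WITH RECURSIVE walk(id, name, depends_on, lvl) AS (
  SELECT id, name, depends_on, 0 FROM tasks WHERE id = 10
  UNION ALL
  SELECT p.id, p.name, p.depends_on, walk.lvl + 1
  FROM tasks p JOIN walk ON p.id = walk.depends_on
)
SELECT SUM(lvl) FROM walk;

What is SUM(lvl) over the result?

6

Base: id=10 (compress), depends_on=7, lvl 0.
Iteration 1: join on id=7 -> test (id 7, depends_on=3, lvl 1).
Iteration 2: join on id=3 -> verify (id 3, depends_on=1, lvl 2).
Iteration 3: join on id=1 -> fetch (id 1, depends_on=NULL, lvl 3).
Iteration 4: depends_on is NULL; no match; recursion stops.
SUM(lvl) = 0 + 1 + 2 + 3 = 6.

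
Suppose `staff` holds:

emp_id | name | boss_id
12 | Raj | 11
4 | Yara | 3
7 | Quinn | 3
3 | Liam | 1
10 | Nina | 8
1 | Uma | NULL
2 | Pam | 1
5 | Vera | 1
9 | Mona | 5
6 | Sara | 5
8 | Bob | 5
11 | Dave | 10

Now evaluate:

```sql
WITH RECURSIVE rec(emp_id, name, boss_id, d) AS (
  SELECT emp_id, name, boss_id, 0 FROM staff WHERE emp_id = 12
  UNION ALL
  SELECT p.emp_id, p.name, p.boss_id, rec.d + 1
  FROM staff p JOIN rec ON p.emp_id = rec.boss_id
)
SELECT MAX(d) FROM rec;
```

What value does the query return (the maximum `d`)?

5

Base: emp_id=12 (Raj), boss_id=11, d 0.
Iteration 1: join on emp_id=11 -> Dave (id 11, boss_id=10, d 1).
Iteration 2: join on emp_id=10 -> Nina (id 10, boss_id=8, d 2).
Iteration 3: join on emp_id=8 -> Bob (id 8, boss_id=5, d 3).
Iteration 4: join on emp_id=5 -> Vera (id 5, boss_id=1, d 4).
Iteration 5: join on emp_id=1 -> Uma (id 1, boss_id=NULL, d 5).
Iteration 6: boss_id is NULL; no match; recursion stops.
d values: 0, 1, 2, 3, 4, 5; the maximum is 5.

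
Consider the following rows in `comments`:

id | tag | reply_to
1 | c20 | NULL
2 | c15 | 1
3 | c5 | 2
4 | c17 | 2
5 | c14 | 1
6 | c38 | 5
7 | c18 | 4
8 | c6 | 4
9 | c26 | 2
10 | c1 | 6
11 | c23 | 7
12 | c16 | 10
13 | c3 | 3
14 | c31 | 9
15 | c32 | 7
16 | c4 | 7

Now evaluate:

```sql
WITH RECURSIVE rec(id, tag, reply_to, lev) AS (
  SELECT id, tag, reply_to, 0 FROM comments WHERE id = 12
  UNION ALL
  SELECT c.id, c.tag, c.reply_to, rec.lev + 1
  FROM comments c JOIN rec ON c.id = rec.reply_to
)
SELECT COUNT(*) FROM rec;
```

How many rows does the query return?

5

Base: id=12 (c16), reply_to=10, lev 0.
Iteration 1: join on id=10 -> c1 (id 10, reply_to=6, lev 1).
Iteration 2: join on id=6 -> c38 (id 6, reply_to=5, lev 2).
Iteration 3: join on id=5 -> c14 (id 5, reply_to=1, lev 3).
Iteration 4: join on id=1 -> c20 (id 1, reply_to=NULL, lev 4).
Iteration 5: reply_to is NULL; no match; recursion stops.
Total rows emitted: 5.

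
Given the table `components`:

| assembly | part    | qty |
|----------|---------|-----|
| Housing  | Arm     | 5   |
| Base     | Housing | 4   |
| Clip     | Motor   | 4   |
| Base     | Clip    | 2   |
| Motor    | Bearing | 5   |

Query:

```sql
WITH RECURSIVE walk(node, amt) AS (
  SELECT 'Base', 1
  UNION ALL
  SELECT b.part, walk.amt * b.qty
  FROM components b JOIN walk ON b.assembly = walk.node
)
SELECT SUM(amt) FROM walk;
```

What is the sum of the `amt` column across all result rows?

Base: (Base, amt=1).
Iteration 1: components of {Base} -> Clip = 1*2 = 2, Housing = 1*4 = 4.
Iteration 2: components of {Clip,Housing} -> Arm = 4*5 = 20, Motor = 2*4 = 8.
Iteration 3: components of {Arm,Motor} -> Bearing = 8*5 = 40.
Iteration 4: no further components; recursion stops.
SUM(amt) = 1 + 2 + 4 + 8 + 20 + 40 = 75.

75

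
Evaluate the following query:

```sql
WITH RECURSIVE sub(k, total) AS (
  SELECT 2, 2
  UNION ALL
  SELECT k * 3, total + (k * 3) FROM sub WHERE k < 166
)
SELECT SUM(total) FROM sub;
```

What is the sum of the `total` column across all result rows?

1086

Base: k=2, total=2.
Iteration 1: 2 < 166 holds -> k = 2 * 3 = 6, total = 2 + 6 = 8.
Iteration 2: 6 < 166 holds -> k = 6 * 3 = 18, total = 8 + 18 = 26.
Iteration 3: 18 < 166 holds -> k = 18 * 3 = 54, total = 26 + 54 = 80.
Iteration 4: 54 < 166 holds -> k = 54 * 3 = 162, total = 80 + 162 = 242.
Iteration 5: 162 < 166 holds -> k = 162 * 3 = 486, total = 242 + 486 = 728.
Iteration 6: 486 < 166 fails; recursion stops.
SUM(total) = 2 + 8 + 26 + 80 + 242 + 728 = 1086.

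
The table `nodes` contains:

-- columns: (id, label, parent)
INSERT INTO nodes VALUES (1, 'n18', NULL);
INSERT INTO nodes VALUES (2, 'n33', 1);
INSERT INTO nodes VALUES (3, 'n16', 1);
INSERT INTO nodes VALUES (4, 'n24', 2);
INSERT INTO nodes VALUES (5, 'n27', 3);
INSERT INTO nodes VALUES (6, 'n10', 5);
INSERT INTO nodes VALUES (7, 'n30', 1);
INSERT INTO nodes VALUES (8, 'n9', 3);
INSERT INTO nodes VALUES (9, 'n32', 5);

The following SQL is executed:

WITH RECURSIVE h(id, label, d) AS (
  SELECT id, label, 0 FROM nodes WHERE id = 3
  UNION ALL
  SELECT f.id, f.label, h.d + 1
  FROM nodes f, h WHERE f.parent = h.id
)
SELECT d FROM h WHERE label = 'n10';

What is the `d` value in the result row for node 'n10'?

2

Base: id=3 (n16) at d 0.
Iteration 1: rows with parent in {3} -> n27 (id 5, d 1), n9 (id 8, d 1).
Iteration 2: rows with parent in {5,8} -> n10 (id 6, d 2), n32 (id 9, d 2).
Iteration 3: no rows with parent in {6,9}; recursion stops.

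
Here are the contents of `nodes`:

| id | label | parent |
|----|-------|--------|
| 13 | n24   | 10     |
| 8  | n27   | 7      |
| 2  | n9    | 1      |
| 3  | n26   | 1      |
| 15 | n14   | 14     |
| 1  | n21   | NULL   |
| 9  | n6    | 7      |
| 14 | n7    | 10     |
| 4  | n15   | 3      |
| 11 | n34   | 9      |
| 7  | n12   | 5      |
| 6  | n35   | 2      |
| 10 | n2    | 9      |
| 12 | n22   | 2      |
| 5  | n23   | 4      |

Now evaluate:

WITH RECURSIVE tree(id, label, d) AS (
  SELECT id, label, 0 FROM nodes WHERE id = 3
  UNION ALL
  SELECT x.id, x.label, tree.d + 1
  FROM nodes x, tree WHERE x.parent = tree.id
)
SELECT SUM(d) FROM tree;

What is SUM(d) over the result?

43

Base: id=3 (n26) at d 0.
Iteration 1: rows with parent in {3} -> n15 (id 4, d 1).
Iteration 2: rows with parent in {4} -> n23 (id 5, d 2).
Iteration 3: rows with parent in {5} -> n12 (id 7, d 3).
Iteration 4: rows with parent in {7} -> n27 (id 8, d 4), n6 (id 9, d 4).
Iteration 5: rows with parent in {8,9} -> n2 (id 10, d 5), n34 (id 11, d 5).
Iteration 6: rows with parent in {10,11} -> n24 (id 13, d 6), n7 (id 14, d 6).
Iteration 7: rows with parent in {13,14} -> n14 (id 15, d 7).
Iteration 8: no rows with parent in {15}; recursion stops.
SUM(d) = 0 + 1 + 2 + 3 + 4 + 4 + 5 + 5 + 6 + 6 + 7 = 43.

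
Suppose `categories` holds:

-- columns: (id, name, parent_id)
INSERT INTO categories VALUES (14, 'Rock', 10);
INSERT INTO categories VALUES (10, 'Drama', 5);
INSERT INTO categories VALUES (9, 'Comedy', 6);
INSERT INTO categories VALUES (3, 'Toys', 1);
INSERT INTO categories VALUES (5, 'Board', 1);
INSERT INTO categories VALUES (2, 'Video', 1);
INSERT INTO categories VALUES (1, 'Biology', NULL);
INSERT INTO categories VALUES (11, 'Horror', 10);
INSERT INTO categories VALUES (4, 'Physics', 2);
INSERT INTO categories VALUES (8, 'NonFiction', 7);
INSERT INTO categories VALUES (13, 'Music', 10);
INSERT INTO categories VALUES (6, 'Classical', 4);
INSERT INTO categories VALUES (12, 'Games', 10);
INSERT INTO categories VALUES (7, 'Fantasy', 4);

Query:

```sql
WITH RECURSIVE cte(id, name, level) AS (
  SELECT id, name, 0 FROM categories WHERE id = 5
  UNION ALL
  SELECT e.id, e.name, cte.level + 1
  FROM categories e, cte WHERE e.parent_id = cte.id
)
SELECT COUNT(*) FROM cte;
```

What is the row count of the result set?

Base: id=5 (Board) at level 0.
Iteration 1: rows with parent_id in {5} -> Drama (id 10, level 1).
Iteration 2: rows with parent_id in {10} -> Horror (id 11, level 2), Games (id 12, level 2), Music (id 13, level 2), Rock (id 14, level 2).
Iteration 3: no rows with parent_id in {11,12,13,14}; recursion stops.
Total rows emitted: 6.

6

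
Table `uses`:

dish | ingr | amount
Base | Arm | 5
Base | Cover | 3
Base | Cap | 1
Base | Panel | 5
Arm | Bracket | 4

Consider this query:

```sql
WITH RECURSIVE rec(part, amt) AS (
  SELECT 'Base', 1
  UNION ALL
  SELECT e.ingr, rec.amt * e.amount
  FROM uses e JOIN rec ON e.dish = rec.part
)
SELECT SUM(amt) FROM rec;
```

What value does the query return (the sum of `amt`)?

Base: (Base, amt=1).
Iteration 1: components of {Base} -> Arm = 1*5 = 5, Cap = 1*1 = 1, Cover = 1*3 = 3, Panel = 1*5 = 5.
Iteration 2: components of {Arm,Cap,Cover,Panel} -> Bracket = 5*4 = 20.
Iteration 3: no further components; recursion stops.
SUM(amt) = 1 + 5 + 3 + 1 + 5 + 20 = 35.

35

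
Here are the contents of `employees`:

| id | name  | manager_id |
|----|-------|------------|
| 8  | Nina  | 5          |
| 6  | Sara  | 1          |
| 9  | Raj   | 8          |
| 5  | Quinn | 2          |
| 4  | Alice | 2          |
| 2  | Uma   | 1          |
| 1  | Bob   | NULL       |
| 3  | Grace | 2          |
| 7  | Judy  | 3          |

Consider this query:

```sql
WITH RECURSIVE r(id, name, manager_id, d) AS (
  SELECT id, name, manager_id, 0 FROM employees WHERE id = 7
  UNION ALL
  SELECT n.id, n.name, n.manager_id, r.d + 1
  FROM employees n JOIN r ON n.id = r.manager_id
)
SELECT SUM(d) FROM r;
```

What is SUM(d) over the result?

Base: id=7 (Judy), manager_id=3, d 0.
Iteration 1: join on id=3 -> Grace (id 3, manager_id=2, d 1).
Iteration 2: join on id=2 -> Uma (id 2, manager_id=1, d 2).
Iteration 3: join on id=1 -> Bob (id 1, manager_id=NULL, d 3).
Iteration 4: manager_id is NULL; no match; recursion stops.
SUM(d) = 0 + 1 + 2 + 3 = 6.

6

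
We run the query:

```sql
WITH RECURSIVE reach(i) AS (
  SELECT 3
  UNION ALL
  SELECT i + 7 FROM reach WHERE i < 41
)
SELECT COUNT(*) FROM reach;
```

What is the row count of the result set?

Base: i=3.
Iteration 1: 3 < 41 holds -> i = 3 + 7 = 10.
Iteration 2: 10 < 41 holds -> i = 10 + 7 = 17.
Iteration 3: 17 < 41 holds -> i = 17 + 7 = 24.
Iteration 4: 24 < 41 holds -> i = 24 + 7 = 31.
Iteration 5: 31 < 41 holds -> i = 31 + 7 = 38.
Iteration 6: 38 < 41 holds -> i = 38 + 7 = 45.
Iteration 7: 45 < 41 fails; recursion stops.
Total rows emitted: 7.

7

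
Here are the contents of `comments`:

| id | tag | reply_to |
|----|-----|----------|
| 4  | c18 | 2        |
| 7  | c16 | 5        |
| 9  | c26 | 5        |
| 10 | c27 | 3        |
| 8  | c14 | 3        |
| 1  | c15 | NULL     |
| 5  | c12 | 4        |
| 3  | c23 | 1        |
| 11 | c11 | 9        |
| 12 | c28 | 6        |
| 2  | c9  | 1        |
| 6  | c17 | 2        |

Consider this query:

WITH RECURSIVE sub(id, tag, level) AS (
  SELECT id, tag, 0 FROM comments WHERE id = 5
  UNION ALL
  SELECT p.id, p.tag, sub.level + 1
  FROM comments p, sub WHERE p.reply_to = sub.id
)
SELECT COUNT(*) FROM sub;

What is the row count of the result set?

Base: id=5 (c12) at level 0.
Iteration 1: rows with reply_to in {5} -> c16 (id 7, level 1), c26 (id 9, level 1).
Iteration 2: rows with reply_to in {7,9} -> c11 (id 11, level 2).
Iteration 3: no rows with reply_to in {11}; recursion stops.
Total rows emitted: 4.

4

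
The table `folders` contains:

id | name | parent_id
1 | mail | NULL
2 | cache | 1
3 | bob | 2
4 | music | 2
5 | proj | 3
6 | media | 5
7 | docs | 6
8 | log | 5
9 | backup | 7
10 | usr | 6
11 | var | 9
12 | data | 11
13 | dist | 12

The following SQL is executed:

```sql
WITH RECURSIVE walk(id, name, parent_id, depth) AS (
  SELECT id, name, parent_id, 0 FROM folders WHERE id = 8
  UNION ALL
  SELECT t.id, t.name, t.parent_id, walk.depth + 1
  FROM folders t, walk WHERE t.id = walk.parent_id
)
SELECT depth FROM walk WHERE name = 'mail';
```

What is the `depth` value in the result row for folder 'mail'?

4

Base: id=8 (log), parent_id=5, depth 0.
Iteration 1: join on id=5 -> proj (id 5, parent_id=3, depth 1).
Iteration 2: join on id=3 -> bob (id 3, parent_id=2, depth 2).
Iteration 3: join on id=2 -> cache (id 2, parent_id=1, depth 3).
Iteration 4: join on id=1 -> mail (id 1, parent_id=NULL, depth 4).
Iteration 5: parent_id is NULL; no match; recursion stops.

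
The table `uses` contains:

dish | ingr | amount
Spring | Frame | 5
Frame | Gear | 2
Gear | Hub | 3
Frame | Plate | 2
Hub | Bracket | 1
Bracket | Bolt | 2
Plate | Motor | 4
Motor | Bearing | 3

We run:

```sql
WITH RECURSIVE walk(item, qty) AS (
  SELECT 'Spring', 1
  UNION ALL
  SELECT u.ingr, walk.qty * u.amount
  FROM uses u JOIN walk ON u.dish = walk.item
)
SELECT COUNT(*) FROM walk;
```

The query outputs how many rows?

9

Base: (Spring, qty=1).
Iteration 1: components of {Spring} -> Frame = 1*5 = 5.
Iteration 2: components of {Frame} -> Gear = 5*2 = 10, Plate = 5*2 = 10.
Iteration 3: components of {Gear,Plate} -> Hub = 10*3 = 30, Motor = 10*4 = 40.
Iteration 4: components of {Hub,Motor} -> Bearing = 40*3 = 120, Bracket = 30*1 = 30.
Iteration 5: components of {Bearing,Bracket} -> Bolt = 30*2 = 60.
Iteration 6: no further components; recursion stops.
Total rows emitted: 9.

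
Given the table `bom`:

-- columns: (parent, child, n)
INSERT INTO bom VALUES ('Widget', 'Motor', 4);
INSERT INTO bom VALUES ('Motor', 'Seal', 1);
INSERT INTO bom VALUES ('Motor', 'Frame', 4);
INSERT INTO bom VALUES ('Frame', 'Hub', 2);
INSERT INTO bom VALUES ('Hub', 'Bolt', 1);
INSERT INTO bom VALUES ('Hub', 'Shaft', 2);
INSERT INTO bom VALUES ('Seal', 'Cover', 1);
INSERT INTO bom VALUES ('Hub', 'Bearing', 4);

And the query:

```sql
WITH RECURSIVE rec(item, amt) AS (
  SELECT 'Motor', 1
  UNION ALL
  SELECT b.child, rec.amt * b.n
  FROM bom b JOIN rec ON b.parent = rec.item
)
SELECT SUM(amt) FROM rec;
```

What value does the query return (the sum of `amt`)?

71

Base: (Motor, amt=1).
Iteration 1: components of {Motor} -> Frame = 1*4 = 4, Seal = 1*1 = 1.
Iteration 2: components of {Frame,Seal} -> Cover = 1*1 = 1, Hub = 4*2 = 8.
Iteration 3: components of {Cover,Hub} -> Bearing = 8*4 = 32, Bolt = 8*1 = 8, Shaft = 8*2 = 16.
Iteration 4: no further components; recursion stops.
SUM(amt) = 1 + 1 + 4 + 1 + 8 + 8 + 16 + 32 = 71.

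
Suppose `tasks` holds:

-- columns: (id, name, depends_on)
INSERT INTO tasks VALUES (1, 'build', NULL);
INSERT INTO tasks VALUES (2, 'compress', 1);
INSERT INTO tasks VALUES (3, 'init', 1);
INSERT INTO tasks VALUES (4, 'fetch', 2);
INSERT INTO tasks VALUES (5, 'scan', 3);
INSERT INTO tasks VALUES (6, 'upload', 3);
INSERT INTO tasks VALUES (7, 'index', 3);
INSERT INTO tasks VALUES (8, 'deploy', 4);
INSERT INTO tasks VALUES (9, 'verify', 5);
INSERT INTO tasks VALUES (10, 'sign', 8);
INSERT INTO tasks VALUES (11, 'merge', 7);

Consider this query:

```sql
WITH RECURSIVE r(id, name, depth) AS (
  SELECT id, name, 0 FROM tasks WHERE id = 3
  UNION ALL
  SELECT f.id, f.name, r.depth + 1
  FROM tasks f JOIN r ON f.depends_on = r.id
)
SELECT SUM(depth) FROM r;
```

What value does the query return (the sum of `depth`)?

7

Base: id=3 (init) at depth 0.
Iteration 1: rows with depends_on in {3} -> scan (id 5, depth 1), upload (id 6, depth 1), index (id 7, depth 1).
Iteration 2: rows with depends_on in {5,6,7} -> verify (id 9, depth 2), merge (id 11, depth 2).
Iteration 3: no rows with depends_on in {9,11}; recursion stops.
SUM(depth) = 0 + 1 + 1 + 1 + 2 + 2 = 7.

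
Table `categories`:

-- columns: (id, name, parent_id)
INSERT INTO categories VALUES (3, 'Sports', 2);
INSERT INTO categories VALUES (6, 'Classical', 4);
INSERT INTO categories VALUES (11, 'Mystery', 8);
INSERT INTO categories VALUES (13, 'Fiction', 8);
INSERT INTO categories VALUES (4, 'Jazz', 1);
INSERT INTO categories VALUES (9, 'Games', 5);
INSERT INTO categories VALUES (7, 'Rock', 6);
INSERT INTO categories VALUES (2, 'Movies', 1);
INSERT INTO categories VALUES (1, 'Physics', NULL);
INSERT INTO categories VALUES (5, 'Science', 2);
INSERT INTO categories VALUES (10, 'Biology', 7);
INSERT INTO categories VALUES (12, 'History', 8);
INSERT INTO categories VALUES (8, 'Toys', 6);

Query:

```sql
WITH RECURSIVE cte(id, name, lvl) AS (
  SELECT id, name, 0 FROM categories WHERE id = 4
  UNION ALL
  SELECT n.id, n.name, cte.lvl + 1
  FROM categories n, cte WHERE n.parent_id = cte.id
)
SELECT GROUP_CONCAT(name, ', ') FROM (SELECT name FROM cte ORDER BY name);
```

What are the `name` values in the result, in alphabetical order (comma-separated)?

Base: id=4 (Jazz) at lvl 0.
Iteration 1: rows with parent_id in {4} -> Classical (id 6, lvl 1).
Iteration 2: rows with parent_id in {6} -> Rock (id 7, lvl 2), Toys (id 8, lvl 2).
Iteration 3: rows with parent_id in {7,8} -> Biology (id 10, lvl 3), Mystery (id 11, lvl 3), History (id 12, lvl 3), Fiction (id 13, lvl 3).
Iteration 4: no rows with parent_id in {10,11,12,13}; recursion stops.

Biology, Classical, Fiction, History, Jazz, Mystery, Rock, Toys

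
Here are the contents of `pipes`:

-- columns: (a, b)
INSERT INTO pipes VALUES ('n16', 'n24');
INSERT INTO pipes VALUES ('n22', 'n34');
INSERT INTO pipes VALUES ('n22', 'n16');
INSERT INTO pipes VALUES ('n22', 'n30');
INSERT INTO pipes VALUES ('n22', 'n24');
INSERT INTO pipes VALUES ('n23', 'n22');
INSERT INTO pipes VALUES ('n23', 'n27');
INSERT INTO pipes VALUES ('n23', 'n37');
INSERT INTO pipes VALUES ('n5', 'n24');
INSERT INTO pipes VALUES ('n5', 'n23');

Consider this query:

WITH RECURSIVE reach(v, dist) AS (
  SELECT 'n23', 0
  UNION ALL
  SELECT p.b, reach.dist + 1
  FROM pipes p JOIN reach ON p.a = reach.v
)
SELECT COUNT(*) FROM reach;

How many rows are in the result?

Base: (n23, dist=0).
Iteration 1: edges from {n23} -> (n22, dist=1), (n27, dist=1), (n37, dist=1).
Iteration 2: edges from {n22,n27,n37} -> (n16, dist=2), (n24, dist=2), (n30, dist=2), (n34, dist=2).
Iteration 3: edges from {n16,n24,n30,n34} -> (n24, dist=3).
Iteration 4: no outgoing edges from {n24}; recursion stops.
Total rows emitted: 9.

9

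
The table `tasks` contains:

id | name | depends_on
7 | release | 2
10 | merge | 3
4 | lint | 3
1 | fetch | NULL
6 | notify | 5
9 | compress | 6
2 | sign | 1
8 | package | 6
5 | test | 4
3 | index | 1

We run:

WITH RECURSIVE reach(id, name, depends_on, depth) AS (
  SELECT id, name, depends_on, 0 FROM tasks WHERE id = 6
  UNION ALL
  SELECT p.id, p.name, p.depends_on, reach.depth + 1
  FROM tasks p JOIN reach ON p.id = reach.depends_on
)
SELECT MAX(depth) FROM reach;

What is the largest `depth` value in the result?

Base: id=6 (notify), depends_on=5, depth 0.
Iteration 1: join on id=5 -> test (id 5, depends_on=4, depth 1).
Iteration 2: join on id=4 -> lint (id 4, depends_on=3, depth 2).
Iteration 3: join on id=3 -> index (id 3, depends_on=1, depth 3).
Iteration 4: join on id=1 -> fetch (id 1, depends_on=NULL, depth 4).
Iteration 5: depends_on is NULL; no match; recursion stops.
depth values: 0, 1, 2, 3, 4; the maximum is 4.

4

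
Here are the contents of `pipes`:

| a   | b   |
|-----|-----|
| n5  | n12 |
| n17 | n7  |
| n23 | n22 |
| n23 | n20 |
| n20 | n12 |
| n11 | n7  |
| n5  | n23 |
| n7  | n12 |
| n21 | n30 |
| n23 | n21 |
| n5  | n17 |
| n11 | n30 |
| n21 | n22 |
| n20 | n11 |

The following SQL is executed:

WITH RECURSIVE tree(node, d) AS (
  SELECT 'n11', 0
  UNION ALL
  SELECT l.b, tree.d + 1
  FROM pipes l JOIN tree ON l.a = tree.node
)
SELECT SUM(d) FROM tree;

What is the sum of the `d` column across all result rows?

Base: (n11, d=0).
Iteration 1: edges from {n11} -> (n30, d=1), (n7, d=1).
Iteration 2: edges from {n30,n7} -> (n12, d=2).
Iteration 3: no outgoing edges from {n12}; recursion stops.
SUM(d) = 0 + 1 + 1 + 2 = 4.

4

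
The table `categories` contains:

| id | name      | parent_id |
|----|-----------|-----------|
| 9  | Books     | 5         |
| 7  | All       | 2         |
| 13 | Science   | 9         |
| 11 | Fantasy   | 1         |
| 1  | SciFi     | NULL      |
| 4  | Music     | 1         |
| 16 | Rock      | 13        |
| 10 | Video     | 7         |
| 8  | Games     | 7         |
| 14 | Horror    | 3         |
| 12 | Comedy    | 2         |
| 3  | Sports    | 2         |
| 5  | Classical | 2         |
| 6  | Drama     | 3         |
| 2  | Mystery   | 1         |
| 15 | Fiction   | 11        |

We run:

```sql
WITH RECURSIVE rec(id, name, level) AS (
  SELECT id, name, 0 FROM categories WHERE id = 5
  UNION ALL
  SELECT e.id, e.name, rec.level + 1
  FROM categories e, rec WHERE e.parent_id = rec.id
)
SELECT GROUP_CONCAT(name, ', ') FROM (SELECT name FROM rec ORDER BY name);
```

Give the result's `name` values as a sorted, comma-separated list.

Books, Classical, Rock, Science

Base: id=5 (Classical) at level 0.
Iteration 1: rows with parent_id in {5} -> Books (id 9, level 1).
Iteration 2: rows with parent_id in {9} -> Science (id 13, level 2).
Iteration 3: rows with parent_id in {13} -> Rock (id 16, level 3).
Iteration 4: no rows with parent_id in {16}; recursion stops.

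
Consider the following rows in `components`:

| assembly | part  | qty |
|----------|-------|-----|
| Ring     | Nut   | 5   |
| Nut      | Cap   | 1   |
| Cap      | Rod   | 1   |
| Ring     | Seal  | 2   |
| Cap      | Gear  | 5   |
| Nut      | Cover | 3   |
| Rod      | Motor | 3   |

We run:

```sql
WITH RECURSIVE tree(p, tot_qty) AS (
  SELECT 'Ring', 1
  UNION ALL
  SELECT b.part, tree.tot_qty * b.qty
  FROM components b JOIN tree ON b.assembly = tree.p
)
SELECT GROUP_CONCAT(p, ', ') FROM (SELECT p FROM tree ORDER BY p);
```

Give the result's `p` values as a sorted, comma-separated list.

Base: (Ring, tot_qty=1).
Iteration 1: components of {Ring} -> Nut = 1*5 = 5, Seal = 1*2 = 2.
Iteration 2: components of {Nut,Seal} -> Cap = 5*1 = 5, Cover = 5*3 = 15.
Iteration 3: components of {Cap,Cover} -> Gear = 5*5 = 25, Rod = 5*1 = 5.
Iteration 4: components of {Gear,Rod} -> Motor = 5*3 = 15.
Iteration 5: no further components; recursion stops.

Cap, Cover, Gear, Motor, Nut, Ring, Rod, Seal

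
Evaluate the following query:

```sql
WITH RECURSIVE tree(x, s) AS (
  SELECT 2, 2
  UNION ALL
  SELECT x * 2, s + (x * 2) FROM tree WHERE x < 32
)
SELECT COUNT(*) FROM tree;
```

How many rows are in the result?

Base: x=2, s=2.
Iteration 1: 2 < 32 holds -> x = 2 * 2 = 4, s = 2 + 4 = 6.
Iteration 2: 4 < 32 holds -> x = 4 * 2 = 8, s = 6 + 8 = 14.
Iteration 3: 8 < 32 holds -> x = 8 * 2 = 16, s = 14 + 16 = 30.
Iteration 4: 16 < 32 holds -> x = 16 * 2 = 32, s = 30 + 32 = 62.
Iteration 5: 32 < 32 fails; recursion stops.
Total rows emitted: 5.

5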